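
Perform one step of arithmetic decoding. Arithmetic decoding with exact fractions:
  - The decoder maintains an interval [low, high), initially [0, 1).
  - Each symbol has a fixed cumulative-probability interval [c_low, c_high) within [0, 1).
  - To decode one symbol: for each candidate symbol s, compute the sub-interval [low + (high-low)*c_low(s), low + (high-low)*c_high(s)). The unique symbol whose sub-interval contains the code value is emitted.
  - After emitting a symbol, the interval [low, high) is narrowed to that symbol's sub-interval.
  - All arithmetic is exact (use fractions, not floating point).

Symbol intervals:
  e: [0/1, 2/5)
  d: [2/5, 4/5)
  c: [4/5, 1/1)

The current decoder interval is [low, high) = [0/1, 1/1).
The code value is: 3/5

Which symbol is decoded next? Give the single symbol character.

Answer: d

Derivation:
Interval width = high − low = 1/1 − 0/1 = 1/1
Scaled code = (code − low) / width = (3/5 − 0/1) / 1/1 = 3/5
  e: [0/1, 2/5) 
  d: [2/5, 4/5) ← scaled code falls here ✓
  c: [4/5, 1/1) 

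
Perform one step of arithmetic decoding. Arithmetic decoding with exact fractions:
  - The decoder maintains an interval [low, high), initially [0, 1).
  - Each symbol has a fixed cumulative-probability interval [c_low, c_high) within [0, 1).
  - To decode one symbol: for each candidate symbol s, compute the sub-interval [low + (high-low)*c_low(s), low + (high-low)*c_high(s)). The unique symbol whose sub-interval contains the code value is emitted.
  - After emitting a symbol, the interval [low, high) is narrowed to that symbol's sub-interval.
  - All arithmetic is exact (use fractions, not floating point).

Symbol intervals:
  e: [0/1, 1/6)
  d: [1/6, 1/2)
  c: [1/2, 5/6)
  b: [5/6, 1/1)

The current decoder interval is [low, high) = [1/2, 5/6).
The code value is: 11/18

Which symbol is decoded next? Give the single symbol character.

Answer: d

Derivation:
Interval width = high − low = 5/6 − 1/2 = 1/3
Scaled code = (code − low) / width = (11/18 − 1/2) / 1/3 = 1/3
  e: [0/1, 1/6) 
  d: [1/6, 1/2) ← scaled code falls here ✓
  c: [1/2, 5/6) 
  b: [5/6, 1/1) 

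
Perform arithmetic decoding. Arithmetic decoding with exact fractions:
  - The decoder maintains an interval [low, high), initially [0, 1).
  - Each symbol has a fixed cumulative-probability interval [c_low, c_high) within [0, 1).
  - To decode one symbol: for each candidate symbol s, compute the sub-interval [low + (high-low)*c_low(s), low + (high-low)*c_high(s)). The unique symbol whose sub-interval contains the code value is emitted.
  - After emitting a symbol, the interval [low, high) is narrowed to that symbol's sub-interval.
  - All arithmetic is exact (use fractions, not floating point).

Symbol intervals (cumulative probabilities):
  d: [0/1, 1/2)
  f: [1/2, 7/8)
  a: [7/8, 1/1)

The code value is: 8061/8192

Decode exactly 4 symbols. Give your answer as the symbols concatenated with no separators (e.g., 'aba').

Answer: afaa

Derivation:
Step 1: interval [0/1, 1/1), width = 1/1 - 0/1 = 1/1
  'd': [0/1 + 1/1*0/1, 0/1 + 1/1*1/2) = [0/1, 1/2)
  'f': [0/1 + 1/1*1/2, 0/1 + 1/1*7/8) = [1/2, 7/8)
  'a': [0/1 + 1/1*7/8, 0/1 + 1/1*1/1) = [7/8, 1/1) <- contains code 8061/8192
  emit 'a', narrow to [7/8, 1/1)
Step 2: interval [7/8, 1/1), width = 1/1 - 7/8 = 1/8
  'd': [7/8 + 1/8*0/1, 7/8 + 1/8*1/2) = [7/8, 15/16)
  'f': [7/8 + 1/8*1/2, 7/8 + 1/8*7/8) = [15/16, 63/64) <- contains code 8061/8192
  'a': [7/8 + 1/8*7/8, 7/8 + 1/8*1/1) = [63/64, 1/1)
  emit 'f', narrow to [15/16, 63/64)
Step 3: interval [15/16, 63/64), width = 63/64 - 15/16 = 3/64
  'd': [15/16 + 3/64*0/1, 15/16 + 3/64*1/2) = [15/16, 123/128)
  'f': [15/16 + 3/64*1/2, 15/16 + 3/64*7/8) = [123/128, 501/512)
  'a': [15/16 + 3/64*7/8, 15/16 + 3/64*1/1) = [501/512, 63/64) <- contains code 8061/8192
  emit 'a', narrow to [501/512, 63/64)
Step 4: interval [501/512, 63/64), width = 63/64 - 501/512 = 3/512
  'd': [501/512 + 3/512*0/1, 501/512 + 3/512*1/2) = [501/512, 1005/1024)
  'f': [501/512 + 3/512*1/2, 501/512 + 3/512*7/8) = [1005/1024, 4029/4096)
  'a': [501/512 + 3/512*7/8, 501/512 + 3/512*1/1) = [4029/4096, 63/64) <- contains code 8061/8192
  emit 'a', narrow to [4029/4096, 63/64)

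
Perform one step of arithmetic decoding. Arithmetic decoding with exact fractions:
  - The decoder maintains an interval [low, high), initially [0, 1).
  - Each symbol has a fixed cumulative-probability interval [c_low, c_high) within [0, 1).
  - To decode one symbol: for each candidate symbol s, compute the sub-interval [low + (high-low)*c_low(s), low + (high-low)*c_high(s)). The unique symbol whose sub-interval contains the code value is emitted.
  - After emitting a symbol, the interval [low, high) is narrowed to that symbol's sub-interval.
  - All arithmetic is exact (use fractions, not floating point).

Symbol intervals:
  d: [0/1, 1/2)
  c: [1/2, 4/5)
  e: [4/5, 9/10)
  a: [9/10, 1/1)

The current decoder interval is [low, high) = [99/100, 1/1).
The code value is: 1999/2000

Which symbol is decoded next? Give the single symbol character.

Answer: a

Derivation:
Interval width = high − low = 1/1 − 99/100 = 1/100
Scaled code = (code − low) / width = (1999/2000 − 99/100) / 1/100 = 19/20
  d: [0/1, 1/2) 
  c: [1/2, 4/5) 
  e: [4/5, 9/10) 
  a: [9/10, 1/1) ← scaled code falls here ✓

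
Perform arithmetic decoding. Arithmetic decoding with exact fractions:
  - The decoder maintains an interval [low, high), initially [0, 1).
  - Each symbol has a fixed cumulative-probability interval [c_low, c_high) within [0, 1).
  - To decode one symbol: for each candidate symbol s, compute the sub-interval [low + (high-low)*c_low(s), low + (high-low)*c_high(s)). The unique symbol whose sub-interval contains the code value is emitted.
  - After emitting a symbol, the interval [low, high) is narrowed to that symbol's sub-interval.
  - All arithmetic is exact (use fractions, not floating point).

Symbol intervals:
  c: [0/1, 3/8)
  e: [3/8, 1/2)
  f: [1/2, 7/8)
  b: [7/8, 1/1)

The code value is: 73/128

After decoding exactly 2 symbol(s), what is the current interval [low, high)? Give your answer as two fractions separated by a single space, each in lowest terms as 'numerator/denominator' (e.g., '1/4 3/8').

Answer: 1/2 41/64

Derivation:
Step 1: interval [0/1, 1/1), width = 1/1 - 0/1 = 1/1
  'c': [0/1 + 1/1*0/1, 0/1 + 1/1*3/8) = [0/1, 3/8)
  'e': [0/1 + 1/1*3/8, 0/1 + 1/1*1/2) = [3/8, 1/2)
  'f': [0/1 + 1/1*1/2, 0/1 + 1/1*7/8) = [1/2, 7/8) <- contains code 73/128
  'b': [0/1 + 1/1*7/8, 0/1 + 1/1*1/1) = [7/8, 1/1)
  emit 'f', narrow to [1/2, 7/8)
Step 2: interval [1/2, 7/8), width = 7/8 - 1/2 = 3/8
  'c': [1/2 + 3/8*0/1, 1/2 + 3/8*3/8) = [1/2, 41/64) <- contains code 73/128
  'e': [1/2 + 3/8*3/8, 1/2 + 3/8*1/2) = [41/64, 11/16)
  'f': [1/2 + 3/8*1/2, 1/2 + 3/8*7/8) = [11/16, 53/64)
  'b': [1/2 + 3/8*7/8, 1/2 + 3/8*1/1) = [53/64, 7/8)
  emit 'c', narrow to [1/2, 41/64)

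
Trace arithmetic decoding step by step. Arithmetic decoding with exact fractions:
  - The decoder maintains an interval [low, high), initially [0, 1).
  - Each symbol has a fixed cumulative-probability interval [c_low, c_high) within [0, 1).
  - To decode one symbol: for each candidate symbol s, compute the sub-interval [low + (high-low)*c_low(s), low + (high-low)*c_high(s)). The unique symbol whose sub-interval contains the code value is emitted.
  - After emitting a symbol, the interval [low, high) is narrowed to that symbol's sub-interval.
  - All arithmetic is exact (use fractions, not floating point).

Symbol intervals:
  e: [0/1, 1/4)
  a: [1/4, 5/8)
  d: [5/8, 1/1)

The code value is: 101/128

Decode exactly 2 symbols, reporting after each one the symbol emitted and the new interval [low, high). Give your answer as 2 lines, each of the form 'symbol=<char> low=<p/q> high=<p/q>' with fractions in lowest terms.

Answer: symbol=d low=5/8 high=1/1
symbol=a low=23/32 high=55/64

Derivation:
Step 1: interval [0/1, 1/1), width = 1/1 - 0/1 = 1/1
  'e': [0/1 + 1/1*0/1, 0/1 + 1/1*1/4) = [0/1, 1/4)
  'a': [0/1 + 1/1*1/4, 0/1 + 1/1*5/8) = [1/4, 5/8)
  'd': [0/1 + 1/1*5/8, 0/1 + 1/1*1/1) = [5/8, 1/1) <- contains code 101/128
  emit 'd', narrow to [5/8, 1/1)
Step 2: interval [5/8, 1/1), width = 1/1 - 5/8 = 3/8
  'e': [5/8 + 3/8*0/1, 5/8 + 3/8*1/4) = [5/8, 23/32)
  'a': [5/8 + 3/8*1/4, 5/8 + 3/8*5/8) = [23/32, 55/64) <- contains code 101/128
  'd': [5/8 + 3/8*5/8, 5/8 + 3/8*1/1) = [55/64, 1/1)
  emit 'a', narrow to [23/32, 55/64)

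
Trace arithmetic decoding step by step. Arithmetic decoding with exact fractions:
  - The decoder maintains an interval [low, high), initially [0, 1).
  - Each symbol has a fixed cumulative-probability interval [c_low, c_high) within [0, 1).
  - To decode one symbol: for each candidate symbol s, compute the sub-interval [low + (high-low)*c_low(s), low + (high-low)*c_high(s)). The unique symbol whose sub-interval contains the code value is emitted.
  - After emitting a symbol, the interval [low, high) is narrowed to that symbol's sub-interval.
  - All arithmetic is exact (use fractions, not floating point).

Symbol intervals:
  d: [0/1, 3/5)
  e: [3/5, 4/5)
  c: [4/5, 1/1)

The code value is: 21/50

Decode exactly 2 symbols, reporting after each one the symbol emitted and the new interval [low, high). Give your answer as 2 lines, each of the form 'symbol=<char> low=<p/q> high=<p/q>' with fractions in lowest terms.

Answer: symbol=d low=0/1 high=3/5
symbol=e low=9/25 high=12/25

Derivation:
Step 1: interval [0/1, 1/1), width = 1/1 - 0/1 = 1/1
  'd': [0/1 + 1/1*0/1, 0/1 + 1/1*3/5) = [0/1, 3/5) <- contains code 21/50
  'e': [0/1 + 1/1*3/5, 0/1 + 1/1*4/5) = [3/5, 4/5)
  'c': [0/1 + 1/1*4/5, 0/1 + 1/1*1/1) = [4/5, 1/1)
  emit 'd', narrow to [0/1, 3/5)
Step 2: interval [0/1, 3/5), width = 3/5 - 0/1 = 3/5
  'd': [0/1 + 3/5*0/1, 0/1 + 3/5*3/5) = [0/1, 9/25)
  'e': [0/1 + 3/5*3/5, 0/1 + 3/5*4/5) = [9/25, 12/25) <- contains code 21/50
  'c': [0/1 + 3/5*4/5, 0/1 + 3/5*1/1) = [12/25, 3/5)
  emit 'e', narrow to [9/25, 12/25)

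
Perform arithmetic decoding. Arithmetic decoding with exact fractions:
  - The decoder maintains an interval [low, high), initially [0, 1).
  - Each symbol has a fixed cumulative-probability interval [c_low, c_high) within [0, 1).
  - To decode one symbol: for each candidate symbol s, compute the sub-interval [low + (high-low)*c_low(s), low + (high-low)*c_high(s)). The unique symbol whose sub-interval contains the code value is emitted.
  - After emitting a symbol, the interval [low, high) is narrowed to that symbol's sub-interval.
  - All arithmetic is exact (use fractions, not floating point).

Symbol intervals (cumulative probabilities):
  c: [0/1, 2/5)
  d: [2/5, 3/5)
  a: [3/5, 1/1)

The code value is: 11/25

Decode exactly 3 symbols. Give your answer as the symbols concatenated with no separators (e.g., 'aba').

Answer: dcd

Derivation:
Step 1: interval [0/1, 1/1), width = 1/1 - 0/1 = 1/1
  'c': [0/1 + 1/1*0/1, 0/1 + 1/1*2/5) = [0/1, 2/5)
  'd': [0/1 + 1/1*2/5, 0/1 + 1/1*3/5) = [2/5, 3/5) <- contains code 11/25
  'a': [0/1 + 1/1*3/5, 0/1 + 1/1*1/1) = [3/5, 1/1)
  emit 'd', narrow to [2/5, 3/5)
Step 2: interval [2/5, 3/5), width = 3/5 - 2/5 = 1/5
  'c': [2/5 + 1/5*0/1, 2/5 + 1/5*2/5) = [2/5, 12/25) <- contains code 11/25
  'd': [2/5 + 1/5*2/5, 2/5 + 1/5*3/5) = [12/25, 13/25)
  'a': [2/5 + 1/5*3/5, 2/5 + 1/5*1/1) = [13/25, 3/5)
  emit 'c', narrow to [2/5, 12/25)
Step 3: interval [2/5, 12/25), width = 12/25 - 2/5 = 2/25
  'c': [2/5 + 2/25*0/1, 2/5 + 2/25*2/5) = [2/5, 54/125)
  'd': [2/5 + 2/25*2/5, 2/5 + 2/25*3/5) = [54/125, 56/125) <- contains code 11/25
  'a': [2/5 + 2/25*3/5, 2/5 + 2/25*1/1) = [56/125, 12/25)
  emit 'd', narrow to [54/125, 56/125)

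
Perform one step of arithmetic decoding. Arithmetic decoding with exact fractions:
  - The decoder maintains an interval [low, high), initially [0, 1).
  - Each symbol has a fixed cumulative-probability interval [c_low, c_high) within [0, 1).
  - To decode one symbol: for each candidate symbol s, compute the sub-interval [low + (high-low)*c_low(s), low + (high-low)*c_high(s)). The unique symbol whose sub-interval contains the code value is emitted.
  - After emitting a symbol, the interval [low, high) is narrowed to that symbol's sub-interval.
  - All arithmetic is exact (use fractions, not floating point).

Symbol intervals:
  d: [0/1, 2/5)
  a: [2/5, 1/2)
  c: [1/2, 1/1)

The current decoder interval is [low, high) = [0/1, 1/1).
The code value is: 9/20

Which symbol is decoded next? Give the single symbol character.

Interval width = high − low = 1/1 − 0/1 = 1/1
Scaled code = (code − low) / width = (9/20 − 0/1) / 1/1 = 9/20
  d: [0/1, 2/5) 
  a: [2/5, 1/2) ← scaled code falls here ✓
  c: [1/2, 1/1) 

Answer: a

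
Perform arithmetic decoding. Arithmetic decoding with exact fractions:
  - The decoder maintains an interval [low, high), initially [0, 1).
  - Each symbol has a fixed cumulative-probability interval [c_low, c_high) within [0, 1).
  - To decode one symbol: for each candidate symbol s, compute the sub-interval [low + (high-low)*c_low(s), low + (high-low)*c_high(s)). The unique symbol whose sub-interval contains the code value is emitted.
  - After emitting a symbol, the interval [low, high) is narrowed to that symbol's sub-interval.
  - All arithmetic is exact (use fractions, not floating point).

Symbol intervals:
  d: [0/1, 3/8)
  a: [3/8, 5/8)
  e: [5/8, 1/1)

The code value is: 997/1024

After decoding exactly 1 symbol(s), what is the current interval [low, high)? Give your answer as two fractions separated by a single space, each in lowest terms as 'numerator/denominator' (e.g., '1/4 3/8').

Answer: 5/8 1/1

Derivation:
Step 1: interval [0/1, 1/1), width = 1/1 - 0/1 = 1/1
  'd': [0/1 + 1/1*0/1, 0/1 + 1/1*3/8) = [0/1, 3/8)
  'a': [0/1 + 1/1*3/8, 0/1 + 1/1*5/8) = [3/8, 5/8)
  'e': [0/1 + 1/1*5/8, 0/1 + 1/1*1/1) = [5/8, 1/1) <- contains code 997/1024
  emit 'e', narrow to [5/8, 1/1)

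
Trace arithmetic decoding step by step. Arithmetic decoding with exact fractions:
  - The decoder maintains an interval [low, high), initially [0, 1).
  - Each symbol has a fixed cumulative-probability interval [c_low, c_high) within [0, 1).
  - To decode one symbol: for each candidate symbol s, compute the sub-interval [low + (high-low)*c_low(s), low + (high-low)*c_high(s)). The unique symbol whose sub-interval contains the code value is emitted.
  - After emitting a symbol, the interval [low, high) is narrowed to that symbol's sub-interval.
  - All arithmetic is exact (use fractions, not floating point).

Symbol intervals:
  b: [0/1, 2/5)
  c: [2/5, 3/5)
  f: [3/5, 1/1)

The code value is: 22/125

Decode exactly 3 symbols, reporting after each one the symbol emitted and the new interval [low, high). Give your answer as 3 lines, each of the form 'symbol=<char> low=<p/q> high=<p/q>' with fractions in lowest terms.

Answer: symbol=b low=0/1 high=2/5
symbol=c low=4/25 high=6/25
symbol=b low=4/25 high=24/125

Derivation:
Step 1: interval [0/1, 1/1), width = 1/1 - 0/1 = 1/1
  'b': [0/1 + 1/1*0/1, 0/1 + 1/1*2/5) = [0/1, 2/5) <- contains code 22/125
  'c': [0/1 + 1/1*2/5, 0/1 + 1/1*3/5) = [2/5, 3/5)
  'f': [0/1 + 1/1*3/5, 0/1 + 1/1*1/1) = [3/5, 1/1)
  emit 'b', narrow to [0/1, 2/5)
Step 2: interval [0/1, 2/5), width = 2/5 - 0/1 = 2/5
  'b': [0/1 + 2/5*0/1, 0/1 + 2/5*2/5) = [0/1, 4/25)
  'c': [0/1 + 2/5*2/5, 0/1 + 2/5*3/5) = [4/25, 6/25) <- contains code 22/125
  'f': [0/1 + 2/5*3/5, 0/1 + 2/5*1/1) = [6/25, 2/5)
  emit 'c', narrow to [4/25, 6/25)
Step 3: interval [4/25, 6/25), width = 6/25 - 4/25 = 2/25
  'b': [4/25 + 2/25*0/1, 4/25 + 2/25*2/5) = [4/25, 24/125) <- contains code 22/125
  'c': [4/25 + 2/25*2/5, 4/25 + 2/25*3/5) = [24/125, 26/125)
  'f': [4/25 + 2/25*3/5, 4/25 + 2/25*1/1) = [26/125, 6/25)
  emit 'b', narrow to [4/25, 24/125)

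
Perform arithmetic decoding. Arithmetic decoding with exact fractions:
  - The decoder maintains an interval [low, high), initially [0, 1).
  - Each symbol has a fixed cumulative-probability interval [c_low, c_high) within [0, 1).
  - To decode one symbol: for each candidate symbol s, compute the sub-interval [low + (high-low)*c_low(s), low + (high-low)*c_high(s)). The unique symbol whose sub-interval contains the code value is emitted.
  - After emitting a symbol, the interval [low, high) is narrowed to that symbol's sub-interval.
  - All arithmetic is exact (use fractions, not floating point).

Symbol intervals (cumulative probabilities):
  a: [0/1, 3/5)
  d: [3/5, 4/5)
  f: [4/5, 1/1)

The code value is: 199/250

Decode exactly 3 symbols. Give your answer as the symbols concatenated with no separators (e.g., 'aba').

Answer: dff

Derivation:
Step 1: interval [0/1, 1/1), width = 1/1 - 0/1 = 1/1
  'a': [0/1 + 1/1*0/1, 0/1 + 1/1*3/5) = [0/1, 3/5)
  'd': [0/1 + 1/1*3/5, 0/1 + 1/1*4/5) = [3/5, 4/5) <- contains code 199/250
  'f': [0/1 + 1/1*4/5, 0/1 + 1/1*1/1) = [4/5, 1/1)
  emit 'd', narrow to [3/5, 4/5)
Step 2: interval [3/5, 4/5), width = 4/5 - 3/5 = 1/5
  'a': [3/5 + 1/5*0/1, 3/5 + 1/5*3/5) = [3/5, 18/25)
  'd': [3/5 + 1/5*3/5, 3/5 + 1/5*4/5) = [18/25, 19/25)
  'f': [3/5 + 1/5*4/5, 3/5 + 1/5*1/1) = [19/25, 4/5) <- contains code 199/250
  emit 'f', narrow to [19/25, 4/5)
Step 3: interval [19/25, 4/5), width = 4/5 - 19/25 = 1/25
  'a': [19/25 + 1/25*0/1, 19/25 + 1/25*3/5) = [19/25, 98/125)
  'd': [19/25 + 1/25*3/5, 19/25 + 1/25*4/5) = [98/125, 99/125)
  'f': [19/25 + 1/25*4/5, 19/25 + 1/25*1/1) = [99/125, 4/5) <- contains code 199/250
  emit 'f', narrow to [99/125, 4/5)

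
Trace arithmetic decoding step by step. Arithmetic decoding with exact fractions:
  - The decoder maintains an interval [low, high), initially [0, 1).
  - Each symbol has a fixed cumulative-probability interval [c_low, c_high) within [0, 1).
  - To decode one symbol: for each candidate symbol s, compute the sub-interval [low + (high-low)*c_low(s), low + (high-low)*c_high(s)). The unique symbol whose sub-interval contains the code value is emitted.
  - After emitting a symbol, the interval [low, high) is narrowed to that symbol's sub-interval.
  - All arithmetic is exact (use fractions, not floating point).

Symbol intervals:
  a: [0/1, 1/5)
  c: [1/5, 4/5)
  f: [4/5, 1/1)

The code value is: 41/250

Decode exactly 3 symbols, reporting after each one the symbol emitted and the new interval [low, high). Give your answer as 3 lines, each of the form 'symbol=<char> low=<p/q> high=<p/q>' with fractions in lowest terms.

Answer: symbol=a low=0/1 high=1/5
symbol=f low=4/25 high=1/5
symbol=a low=4/25 high=21/125

Derivation:
Step 1: interval [0/1, 1/1), width = 1/1 - 0/1 = 1/1
  'a': [0/1 + 1/1*0/1, 0/1 + 1/1*1/5) = [0/1, 1/5) <- contains code 41/250
  'c': [0/1 + 1/1*1/5, 0/1 + 1/1*4/5) = [1/5, 4/5)
  'f': [0/1 + 1/1*4/5, 0/1 + 1/1*1/1) = [4/5, 1/1)
  emit 'a', narrow to [0/1, 1/5)
Step 2: interval [0/1, 1/5), width = 1/5 - 0/1 = 1/5
  'a': [0/1 + 1/5*0/1, 0/1 + 1/5*1/5) = [0/1, 1/25)
  'c': [0/1 + 1/5*1/5, 0/1 + 1/5*4/5) = [1/25, 4/25)
  'f': [0/1 + 1/5*4/5, 0/1 + 1/5*1/1) = [4/25, 1/5) <- contains code 41/250
  emit 'f', narrow to [4/25, 1/5)
Step 3: interval [4/25, 1/5), width = 1/5 - 4/25 = 1/25
  'a': [4/25 + 1/25*0/1, 4/25 + 1/25*1/5) = [4/25, 21/125) <- contains code 41/250
  'c': [4/25 + 1/25*1/5, 4/25 + 1/25*4/5) = [21/125, 24/125)
  'f': [4/25 + 1/25*4/5, 4/25 + 1/25*1/1) = [24/125, 1/5)
  emit 'a', narrow to [4/25, 21/125)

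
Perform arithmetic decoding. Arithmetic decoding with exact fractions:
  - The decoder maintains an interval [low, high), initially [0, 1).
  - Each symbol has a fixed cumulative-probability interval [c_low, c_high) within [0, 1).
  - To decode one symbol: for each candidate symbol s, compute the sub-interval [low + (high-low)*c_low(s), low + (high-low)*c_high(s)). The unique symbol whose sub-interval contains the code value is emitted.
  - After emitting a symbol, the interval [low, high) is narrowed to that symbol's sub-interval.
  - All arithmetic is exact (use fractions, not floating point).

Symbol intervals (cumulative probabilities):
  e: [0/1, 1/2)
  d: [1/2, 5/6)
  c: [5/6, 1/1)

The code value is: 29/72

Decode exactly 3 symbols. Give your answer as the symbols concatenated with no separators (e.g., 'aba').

Step 1: interval [0/1, 1/1), width = 1/1 - 0/1 = 1/1
  'e': [0/1 + 1/1*0/1, 0/1 + 1/1*1/2) = [0/1, 1/2) <- contains code 29/72
  'd': [0/1 + 1/1*1/2, 0/1 + 1/1*5/6) = [1/2, 5/6)
  'c': [0/1 + 1/1*5/6, 0/1 + 1/1*1/1) = [5/6, 1/1)
  emit 'e', narrow to [0/1, 1/2)
Step 2: interval [0/1, 1/2), width = 1/2 - 0/1 = 1/2
  'e': [0/1 + 1/2*0/1, 0/1 + 1/2*1/2) = [0/1, 1/4)
  'd': [0/1 + 1/2*1/2, 0/1 + 1/2*5/6) = [1/4, 5/12) <- contains code 29/72
  'c': [0/1 + 1/2*5/6, 0/1 + 1/2*1/1) = [5/12, 1/2)
  emit 'd', narrow to [1/4, 5/12)
Step 3: interval [1/4, 5/12), width = 5/12 - 1/4 = 1/6
  'e': [1/4 + 1/6*0/1, 1/4 + 1/6*1/2) = [1/4, 1/3)
  'd': [1/4 + 1/6*1/2, 1/4 + 1/6*5/6) = [1/3, 7/18)
  'c': [1/4 + 1/6*5/6, 1/4 + 1/6*1/1) = [7/18, 5/12) <- contains code 29/72
  emit 'c', narrow to [7/18, 5/12)

Answer: edc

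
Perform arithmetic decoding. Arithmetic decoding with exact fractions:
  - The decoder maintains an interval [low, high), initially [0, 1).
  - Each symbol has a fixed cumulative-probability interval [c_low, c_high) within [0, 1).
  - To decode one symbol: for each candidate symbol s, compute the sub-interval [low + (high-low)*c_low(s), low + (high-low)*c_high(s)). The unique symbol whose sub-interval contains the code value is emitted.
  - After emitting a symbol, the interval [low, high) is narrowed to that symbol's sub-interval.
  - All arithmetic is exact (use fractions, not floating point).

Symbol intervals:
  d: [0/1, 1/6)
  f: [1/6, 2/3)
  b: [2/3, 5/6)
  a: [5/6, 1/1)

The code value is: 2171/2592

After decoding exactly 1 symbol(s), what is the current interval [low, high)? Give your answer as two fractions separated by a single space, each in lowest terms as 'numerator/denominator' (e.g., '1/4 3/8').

Answer: 5/6 1/1

Derivation:
Step 1: interval [0/1, 1/1), width = 1/1 - 0/1 = 1/1
  'd': [0/1 + 1/1*0/1, 0/1 + 1/1*1/6) = [0/1, 1/6)
  'f': [0/1 + 1/1*1/6, 0/1 + 1/1*2/3) = [1/6, 2/3)
  'b': [0/1 + 1/1*2/3, 0/1 + 1/1*5/6) = [2/3, 5/6)
  'a': [0/1 + 1/1*5/6, 0/1 + 1/1*1/1) = [5/6, 1/1) <- contains code 2171/2592
  emit 'a', narrow to [5/6, 1/1)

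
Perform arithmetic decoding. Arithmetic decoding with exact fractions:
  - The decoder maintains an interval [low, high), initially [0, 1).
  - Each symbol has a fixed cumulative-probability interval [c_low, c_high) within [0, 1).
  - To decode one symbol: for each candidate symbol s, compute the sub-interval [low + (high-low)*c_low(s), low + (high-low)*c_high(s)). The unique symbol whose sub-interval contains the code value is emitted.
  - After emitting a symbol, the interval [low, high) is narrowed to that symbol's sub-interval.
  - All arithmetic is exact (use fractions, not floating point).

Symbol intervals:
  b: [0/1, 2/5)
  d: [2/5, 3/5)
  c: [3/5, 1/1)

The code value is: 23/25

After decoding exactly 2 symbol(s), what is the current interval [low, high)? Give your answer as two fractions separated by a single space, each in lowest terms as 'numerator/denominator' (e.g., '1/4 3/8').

Answer: 21/25 1/1

Derivation:
Step 1: interval [0/1, 1/1), width = 1/1 - 0/1 = 1/1
  'b': [0/1 + 1/1*0/1, 0/1 + 1/1*2/5) = [0/1, 2/5)
  'd': [0/1 + 1/1*2/5, 0/1 + 1/1*3/5) = [2/5, 3/5)
  'c': [0/1 + 1/1*3/5, 0/1 + 1/1*1/1) = [3/5, 1/1) <- contains code 23/25
  emit 'c', narrow to [3/5, 1/1)
Step 2: interval [3/5, 1/1), width = 1/1 - 3/5 = 2/5
  'b': [3/5 + 2/5*0/1, 3/5 + 2/5*2/5) = [3/5, 19/25)
  'd': [3/5 + 2/5*2/5, 3/5 + 2/5*3/5) = [19/25, 21/25)
  'c': [3/5 + 2/5*3/5, 3/5 + 2/5*1/1) = [21/25, 1/1) <- contains code 23/25
  emit 'c', narrow to [21/25, 1/1)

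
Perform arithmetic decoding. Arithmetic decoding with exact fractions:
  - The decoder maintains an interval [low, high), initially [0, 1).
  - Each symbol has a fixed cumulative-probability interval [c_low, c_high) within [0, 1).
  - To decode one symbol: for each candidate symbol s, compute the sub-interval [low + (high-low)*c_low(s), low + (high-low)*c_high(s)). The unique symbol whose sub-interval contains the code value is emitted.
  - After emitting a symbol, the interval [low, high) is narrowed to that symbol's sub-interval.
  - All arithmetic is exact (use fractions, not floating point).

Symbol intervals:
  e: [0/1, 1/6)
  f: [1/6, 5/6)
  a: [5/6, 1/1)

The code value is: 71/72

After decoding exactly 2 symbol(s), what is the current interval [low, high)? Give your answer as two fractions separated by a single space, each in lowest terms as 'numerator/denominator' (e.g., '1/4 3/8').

Answer: 35/36 1/1

Derivation:
Step 1: interval [0/1, 1/1), width = 1/1 - 0/1 = 1/1
  'e': [0/1 + 1/1*0/1, 0/1 + 1/1*1/6) = [0/1, 1/6)
  'f': [0/1 + 1/1*1/6, 0/1 + 1/1*5/6) = [1/6, 5/6)
  'a': [0/1 + 1/1*5/6, 0/1 + 1/1*1/1) = [5/6, 1/1) <- contains code 71/72
  emit 'a', narrow to [5/6, 1/1)
Step 2: interval [5/6, 1/1), width = 1/1 - 5/6 = 1/6
  'e': [5/6 + 1/6*0/1, 5/6 + 1/6*1/6) = [5/6, 31/36)
  'f': [5/6 + 1/6*1/6, 5/6 + 1/6*5/6) = [31/36, 35/36)
  'a': [5/6 + 1/6*5/6, 5/6 + 1/6*1/1) = [35/36, 1/1) <- contains code 71/72
  emit 'a', narrow to [35/36, 1/1)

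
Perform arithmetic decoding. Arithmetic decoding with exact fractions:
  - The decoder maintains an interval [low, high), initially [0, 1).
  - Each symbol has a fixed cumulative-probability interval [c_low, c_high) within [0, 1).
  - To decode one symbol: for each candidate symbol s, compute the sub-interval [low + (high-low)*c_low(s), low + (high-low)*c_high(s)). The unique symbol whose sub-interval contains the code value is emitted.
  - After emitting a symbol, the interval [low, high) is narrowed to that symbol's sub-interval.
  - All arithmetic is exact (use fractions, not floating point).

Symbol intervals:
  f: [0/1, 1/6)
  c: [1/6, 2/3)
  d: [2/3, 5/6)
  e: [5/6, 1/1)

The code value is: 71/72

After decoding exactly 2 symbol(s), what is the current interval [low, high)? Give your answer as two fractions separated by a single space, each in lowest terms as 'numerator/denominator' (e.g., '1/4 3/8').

Answer: 35/36 1/1

Derivation:
Step 1: interval [0/1, 1/1), width = 1/1 - 0/1 = 1/1
  'f': [0/1 + 1/1*0/1, 0/1 + 1/1*1/6) = [0/1, 1/6)
  'c': [0/1 + 1/1*1/6, 0/1 + 1/1*2/3) = [1/6, 2/3)
  'd': [0/1 + 1/1*2/3, 0/1 + 1/1*5/6) = [2/3, 5/6)
  'e': [0/1 + 1/1*5/6, 0/1 + 1/1*1/1) = [5/6, 1/1) <- contains code 71/72
  emit 'e', narrow to [5/6, 1/1)
Step 2: interval [5/6, 1/1), width = 1/1 - 5/6 = 1/6
  'f': [5/6 + 1/6*0/1, 5/6 + 1/6*1/6) = [5/6, 31/36)
  'c': [5/6 + 1/6*1/6, 5/6 + 1/6*2/3) = [31/36, 17/18)
  'd': [5/6 + 1/6*2/3, 5/6 + 1/6*5/6) = [17/18, 35/36)
  'e': [5/6 + 1/6*5/6, 5/6 + 1/6*1/1) = [35/36, 1/1) <- contains code 71/72
  emit 'e', narrow to [35/36, 1/1)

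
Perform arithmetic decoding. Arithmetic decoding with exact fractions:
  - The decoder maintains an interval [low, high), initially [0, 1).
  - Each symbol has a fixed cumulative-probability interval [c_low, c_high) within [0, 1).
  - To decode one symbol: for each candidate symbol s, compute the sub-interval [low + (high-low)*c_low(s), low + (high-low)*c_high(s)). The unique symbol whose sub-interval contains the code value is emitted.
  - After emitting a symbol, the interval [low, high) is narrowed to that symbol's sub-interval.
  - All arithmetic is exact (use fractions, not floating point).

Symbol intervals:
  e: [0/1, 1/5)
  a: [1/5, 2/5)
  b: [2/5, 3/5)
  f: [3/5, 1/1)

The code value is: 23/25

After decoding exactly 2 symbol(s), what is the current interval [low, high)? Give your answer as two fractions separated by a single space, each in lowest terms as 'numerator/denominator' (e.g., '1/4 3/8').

Answer: 21/25 1/1

Derivation:
Step 1: interval [0/1, 1/1), width = 1/1 - 0/1 = 1/1
  'e': [0/1 + 1/1*0/1, 0/1 + 1/1*1/5) = [0/1, 1/5)
  'a': [0/1 + 1/1*1/5, 0/1 + 1/1*2/5) = [1/5, 2/5)
  'b': [0/1 + 1/1*2/5, 0/1 + 1/1*3/5) = [2/5, 3/5)
  'f': [0/1 + 1/1*3/5, 0/1 + 1/1*1/1) = [3/5, 1/1) <- contains code 23/25
  emit 'f', narrow to [3/5, 1/1)
Step 2: interval [3/5, 1/1), width = 1/1 - 3/5 = 2/5
  'e': [3/5 + 2/5*0/1, 3/5 + 2/5*1/5) = [3/5, 17/25)
  'a': [3/5 + 2/5*1/5, 3/5 + 2/5*2/5) = [17/25, 19/25)
  'b': [3/5 + 2/5*2/5, 3/5 + 2/5*3/5) = [19/25, 21/25)
  'f': [3/5 + 2/5*3/5, 3/5 + 2/5*1/1) = [21/25, 1/1) <- contains code 23/25
  emit 'f', narrow to [21/25, 1/1)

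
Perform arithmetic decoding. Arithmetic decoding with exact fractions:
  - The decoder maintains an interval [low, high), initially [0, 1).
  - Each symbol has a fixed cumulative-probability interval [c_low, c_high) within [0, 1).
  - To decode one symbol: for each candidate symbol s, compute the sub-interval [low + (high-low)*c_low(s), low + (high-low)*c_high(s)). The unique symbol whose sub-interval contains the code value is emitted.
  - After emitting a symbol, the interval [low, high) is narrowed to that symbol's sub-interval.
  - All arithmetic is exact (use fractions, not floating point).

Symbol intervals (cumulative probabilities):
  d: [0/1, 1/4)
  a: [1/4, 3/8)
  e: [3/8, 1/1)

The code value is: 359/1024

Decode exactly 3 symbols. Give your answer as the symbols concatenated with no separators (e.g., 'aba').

Answer: aee

Derivation:
Step 1: interval [0/1, 1/1), width = 1/1 - 0/1 = 1/1
  'd': [0/1 + 1/1*0/1, 0/1 + 1/1*1/4) = [0/1, 1/4)
  'a': [0/1 + 1/1*1/4, 0/1 + 1/1*3/8) = [1/4, 3/8) <- contains code 359/1024
  'e': [0/1 + 1/1*3/8, 0/1 + 1/1*1/1) = [3/8, 1/1)
  emit 'a', narrow to [1/4, 3/8)
Step 2: interval [1/4, 3/8), width = 3/8 - 1/4 = 1/8
  'd': [1/4 + 1/8*0/1, 1/4 + 1/8*1/4) = [1/4, 9/32)
  'a': [1/4 + 1/8*1/4, 1/4 + 1/8*3/8) = [9/32, 19/64)
  'e': [1/4 + 1/8*3/8, 1/4 + 1/8*1/1) = [19/64, 3/8) <- contains code 359/1024
  emit 'e', narrow to [19/64, 3/8)
Step 3: interval [19/64, 3/8), width = 3/8 - 19/64 = 5/64
  'd': [19/64 + 5/64*0/1, 19/64 + 5/64*1/4) = [19/64, 81/256)
  'a': [19/64 + 5/64*1/4, 19/64 + 5/64*3/8) = [81/256, 167/512)
  'e': [19/64 + 5/64*3/8, 19/64 + 5/64*1/1) = [167/512, 3/8) <- contains code 359/1024
  emit 'e', narrow to [167/512, 3/8)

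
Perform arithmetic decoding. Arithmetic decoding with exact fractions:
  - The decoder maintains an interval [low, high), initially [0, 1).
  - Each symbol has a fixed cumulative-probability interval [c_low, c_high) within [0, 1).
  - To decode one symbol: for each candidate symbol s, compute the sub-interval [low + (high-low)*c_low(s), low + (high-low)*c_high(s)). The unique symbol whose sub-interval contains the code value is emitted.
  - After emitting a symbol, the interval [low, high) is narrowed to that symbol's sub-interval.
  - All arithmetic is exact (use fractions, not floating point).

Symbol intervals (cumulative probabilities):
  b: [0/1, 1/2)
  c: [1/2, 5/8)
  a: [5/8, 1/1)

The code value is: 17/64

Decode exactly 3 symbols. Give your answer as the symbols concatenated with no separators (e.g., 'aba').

Step 1: interval [0/1, 1/1), width = 1/1 - 0/1 = 1/1
  'b': [0/1 + 1/1*0/1, 0/1 + 1/1*1/2) = [0/1, 1/2) <- contains code 17/64
  'c': [0/1 + 1/1*1/2, 0/1 + 1/1*5/8) = [1/2, 5/8)
  'a': [0/1 + 1/1*5/8, 0/1 + 1/1*1/1) = [5/8, 1/1)
  emit 'b', narrow to [0/1, 1/2)
Step 2: interval [0/1, 1/2), width = 1/2 - 0/1 = 1/2
  'b': [0/1 + 1/2*0/1, 0/1 + 1/2*1/2) = [0/1, 1/4)
  'c': [0/1 + 1/2*1/2, 0/1 + 1/2*5/8) = [1/4, 5/16) <- contains code 17/64
  'a': [0/1 + 1/2*5/8, 0/1 + 1/2*1/1) = [5/16, 1/2)
  emit 'c', narrow to [1/4, 5/16)
Step 3: interval [1/4, 5/16), width = 5/16 - 1/4 = 1/16
  'b': [1/4 + 1/16*0/1, 1/4 + 1/16*1/2) = [1/4, 9/32) <- contains code 17/64
  'c': [1/4 + 1/16*1/2, 1/4 + 1/16*5/8) = [9/32, 37/128)
  'a': [1/4 + 1/16*5/8, 1/4 + 1/16*1/1) = [37/128, 5/16)
  emit 'b', narrow to [1/4, 9/32)

Answer: bcb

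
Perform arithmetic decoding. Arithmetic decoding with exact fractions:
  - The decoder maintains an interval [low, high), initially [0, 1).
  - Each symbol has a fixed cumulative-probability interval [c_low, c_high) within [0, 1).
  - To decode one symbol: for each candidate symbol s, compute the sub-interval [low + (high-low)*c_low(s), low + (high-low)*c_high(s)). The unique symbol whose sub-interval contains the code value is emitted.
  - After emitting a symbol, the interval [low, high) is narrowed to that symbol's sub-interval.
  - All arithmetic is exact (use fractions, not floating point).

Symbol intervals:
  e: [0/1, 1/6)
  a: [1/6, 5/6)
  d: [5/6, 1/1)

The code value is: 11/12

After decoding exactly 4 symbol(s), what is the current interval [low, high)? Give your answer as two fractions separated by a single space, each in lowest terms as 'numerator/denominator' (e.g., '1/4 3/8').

Answer: 289/324 305/324

Derivation:
Step 1: interval [0/1, 1/1), width = 1/1 - 0/1 = 1/1
  'e': [0/1 + 1/1*0/1, 0/1 + 1/1*1/6) = [0/1, 1/6)
  'a': [0/1 + 1/1*1/6, 0/1 + 1/1*5/6) = [1/6, 5/6)
  'd': [0/1 + 1/1*5/6, 0/1 + 1/1*1/1) = [5/6, 1/1) <- contains code 11/12
  emit 'd', narrow to [5/6, 1/1)
Step 2: interval [5/6, 1/1), width = 1/1 - 5/6 = 1/6
  'e': [5/6 + 1/6*0/1, 5/6 + 1/6*1/6) = [5/6, 31/36)
  'a': [5/6 + 1/6*1/6, 5/6 + 1/6*5/6) = [31/36, 35/36) <- contains code 11/12
  'd': [5/6 + 1/6*5/6, 5/6 + 1/6*1/1) = [35/36, 1/1)
  emit 'a', narrow to [31/36, 35/36)
Step 3: interval [31/36, 35/36), width = 35/36 - 31/36 = 1/9
  'e': [31/36 + 1/9*0/1, 31/36 + 1/9*1/6) = [31/36, 95/108)
  'a': [31/36 + 1/9*1/6, 31/36 + 1/9*5/6) = [95/108, 103/108) <- contains code 11/12
  'd': [31/36 + 1/9*5/6, 31/36 + 1/9*1/1) = [103/108, 35/36)
  emit 'a', narrow to [95/108, 103/108)
Step 4: interval [95/108, 103/108), width = 103/108 - 95/108 = 2/27
  'e': [95/108 + 2/27*0/1, 95/108 + 2/27*1/6) = [95/108, 289/324)
  'a': [95/108 + 2/27*1/6, 95/108 + 2/27*5/6) = [289/324, 305/324) <- contains code 11/12
  'd': [95/108 + 2/27*5/6, 95/108 + 2/27*1/1) = [305/324, 103/108)
  emit 'a', narrow to [289/324, 305/324)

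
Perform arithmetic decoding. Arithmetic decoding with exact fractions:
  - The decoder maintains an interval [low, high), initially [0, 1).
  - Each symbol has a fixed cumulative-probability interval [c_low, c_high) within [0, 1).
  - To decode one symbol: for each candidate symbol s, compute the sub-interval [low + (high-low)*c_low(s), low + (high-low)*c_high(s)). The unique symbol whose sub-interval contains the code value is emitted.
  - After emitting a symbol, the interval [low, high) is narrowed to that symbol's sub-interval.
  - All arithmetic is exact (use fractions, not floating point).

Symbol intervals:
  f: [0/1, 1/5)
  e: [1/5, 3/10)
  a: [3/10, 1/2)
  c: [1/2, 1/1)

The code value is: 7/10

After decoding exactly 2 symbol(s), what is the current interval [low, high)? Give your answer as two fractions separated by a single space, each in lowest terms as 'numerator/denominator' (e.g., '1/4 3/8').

Answer: 13/20 3/4

Derivation:
Step 1: interval [0/1, 1/1), width = 1/1 - 0/1 = 1/1
  'f': [0/1 + 1/1*0/1, 0/1 + 1/1*1/5) = [0/1, 1/5)
  'e': [0/1 + 1/1*1/5, 0/1 + 1/1*3/10) = [1/5, 3/10)
  'a': [0/1 + 1/1*3/10, 0/1 + 1/1*1/2) = [3/10, 1/2)
  'c': [0/1 + 1/1*1/2, 0/1 + 1/1*1/1) = [1/2, 1/1) <- contains code 7/10
  emit 'c', narrow to [1/2, 1/1)
Step 2: interval [1/2, 1/1), width = 1/1 - 1/2 = 1/2
  'f': [1/2 + 1/2*0/1, 1/2 + 1/2*1/5) = [1/2, 3/5)
  'e': [1/2 + 1/2*1/5, 1/2 + 1/2*3/10) = [3/5, 13/20)
  'a': [1/2 + 1/2*3/10, 1/2 + 1/2*1/2) = [13/20, 3/4) <- contains code 7/10
  'c': [1/2 + 1/2*1/2, 1/2 + 1/2*1/1) = [3/4, 1/1)
  emit 'a', narrow to [13/20, 3/4)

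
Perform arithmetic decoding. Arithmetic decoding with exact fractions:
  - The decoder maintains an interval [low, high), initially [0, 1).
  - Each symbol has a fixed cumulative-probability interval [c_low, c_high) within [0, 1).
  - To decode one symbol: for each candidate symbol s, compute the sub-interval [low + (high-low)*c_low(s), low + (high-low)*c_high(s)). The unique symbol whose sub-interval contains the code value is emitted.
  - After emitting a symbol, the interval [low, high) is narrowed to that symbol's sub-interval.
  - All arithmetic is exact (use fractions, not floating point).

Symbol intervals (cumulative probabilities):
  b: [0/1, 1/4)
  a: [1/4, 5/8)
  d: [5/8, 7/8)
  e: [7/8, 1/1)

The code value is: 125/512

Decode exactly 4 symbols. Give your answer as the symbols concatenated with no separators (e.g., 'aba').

Answer: bedd

Derivation:
Step 1: interval [0/1, 1/1), width = 1/1 - 0/1 = 1/1
  'b': [0/1 + 1/1*0/1, 0/1 + 1/1*1/4) = [0/1, 1/4) <- contains code 125/512
  'a': [0/1 + 1/1*1/4, 0/1 + 1/1*5/8) = [1/4, 5/8)
  'd': [0/1 + 1/1*5/8, 0/1 + 1/1*7/8) = [5/8, 7/8)
  'e': [0/1 + 1/1*7/8, 0/1 + 1/1*1/1) = [7/8, 1/1)
  emit 'b', narrow to [0/1, 1/4)
Step 2: interval [0/1, 1/4), width = 1/4 - 0/1 = 1/4
  'b': [0/1 + 1/4*0/1, 0/1 + 1/4*1/4) = [0/1, 1/16)
  'a': [0/1 + 1/4*1/4, 0/1 + 1/4*5/8) = [1/16, 5/32)
  'd': [0/1 + 1/4*5/8, 0/1 + 1/4*7/8) = [5/32, 7/32)
  'e': [0/1 + 1/4*7/8, 0/1 + 1/4*1/1) = [7/32, 1/4) <- contains code 125/512
  emit 'e', narrow to [7/32, 1/4)
Step 3: interval [7/32, 1/4), width = 1/4 - 7/32 = 1/32
  'b': [7/32 + 1/32*0/1, 7/32 + 1/32*1/4) = [7/32, 29/128)
  'a': [7/32 + 1/32*1/4, 7/32 + 1/32*5/8) = [29/128, 61/256)
  'd': [7/32 + 1/32*5/8, 7/32 + 1/32*7/8) = [61/256, 63/256) <- contains code 125/512
  'e': [7/32 + 1/32*7/8, 7/32 + 1/32*1/1) = [63/256, 1/4)
  emit 'd', narrow to [61/256, 63/256)
Step 4: interval [61/256, 63/256), width = 63/256 - 61/256 = 1/128
  'b': [61/256 + 1/128*0/1, 61/256 + 1/128*1/4) = [61/256, 123/512)
  'a': [61/256 + 1/128*1/4, 61/256 + 1/128*5/8) = [123/512, 249/1024)
  'd': [61/256 + 1/128*5/8, 61/256 + 1/128*7/8) = [249/1024, 251/1024) <- contains code 125/512
  'e': [61/256 + 1/128*7/8, 61/256 + 1/128*1/1) = [251/1024, 63/256)
  emit 'd', narrow to [249/1024, 251/1024)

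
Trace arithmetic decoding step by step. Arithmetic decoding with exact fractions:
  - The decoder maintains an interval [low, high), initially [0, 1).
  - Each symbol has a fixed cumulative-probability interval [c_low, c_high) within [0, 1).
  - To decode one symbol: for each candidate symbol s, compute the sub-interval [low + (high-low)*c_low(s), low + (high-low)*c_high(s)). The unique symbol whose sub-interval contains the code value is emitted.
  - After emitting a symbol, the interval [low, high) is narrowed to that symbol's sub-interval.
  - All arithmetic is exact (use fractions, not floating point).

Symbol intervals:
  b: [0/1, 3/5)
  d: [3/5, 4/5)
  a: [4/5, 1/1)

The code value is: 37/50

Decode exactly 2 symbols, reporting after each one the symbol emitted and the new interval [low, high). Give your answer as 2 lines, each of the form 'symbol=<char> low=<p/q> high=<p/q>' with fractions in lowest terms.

Answer: symbol=d low=3/5 high=4/5
symbol=d low=18/25 high=19/25

Derivation:
Step 1: interval [0/1, 1/1), width = 1/1 - 0/1 = 1/1
  'b': [0/1 + 1/1*0/1, 0/1 + 1/1*3/5) = [0/1, 3/5)
  'd': [0/1 + 1/1*3/5, 0/1 + 1/1*4/5) = [3/5, 4/5) <- contains code 37/50
  'a': [0/1 + 1/1*4/5, 0/1 + 1/1*1/1) = [4/5, 1/1)
  emit 'd', narrow to [3/5, 4/5)
Step 2: interval [3/5, 4/5), width = 4/5 - 3/5 = 1/5
  'b': [3/5 + 1/5*0/1, 3/5 + 1/5*3/5) = [3/5, 18/25)
  'd': [3/5 + 1/5*3/5, 3/5 + 1/5*4/5) = [18/25, 19/25) <- contains code 37/50
  'a': [3/5 + 1/5*4/5, 3/5 + 1/5*1/1) = [19/25, 4/5)
  emit 'd', narrow to [18/25, 19/25)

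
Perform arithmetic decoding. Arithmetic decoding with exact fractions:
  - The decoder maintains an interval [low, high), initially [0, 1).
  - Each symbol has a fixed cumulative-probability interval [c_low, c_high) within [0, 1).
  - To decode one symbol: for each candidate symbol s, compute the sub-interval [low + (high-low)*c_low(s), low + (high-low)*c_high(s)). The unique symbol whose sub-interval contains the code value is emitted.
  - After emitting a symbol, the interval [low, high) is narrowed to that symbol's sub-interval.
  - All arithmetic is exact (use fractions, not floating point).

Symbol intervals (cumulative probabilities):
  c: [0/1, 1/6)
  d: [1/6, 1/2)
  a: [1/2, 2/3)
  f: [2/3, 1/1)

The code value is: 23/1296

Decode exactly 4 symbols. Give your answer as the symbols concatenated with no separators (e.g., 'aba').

Step 1: interval [0/1, 1/1), width = 1/1 - 0/1 = 1/1
  'c': [0/1 + 1/1*0/1, 0/1 + 1/1*1/6) = [0/1, 1/6) <- contains code 23/1296
  'd': [0/1 + 1/1*1/6, 0/1 + 1/1*1/2) = [1/6, 1/2)
  'a': [0/1 + 1/1*1/2, 0/1 + 1/1*2/3) = [1/2, 2/3)
  'f': [0/1 + 1/1*2/3, 0/1 + 1/1*1/1) = [2/3, 1/1)
  emit 'c', narrow to [0/1, 1/6)
Step 2: interval [0/1, 1/6), width = 1/6 - 0/1 = 1/6
  'c': [0/1 + 1/6*0/1, 0/1 + 1/6*1/6) = [0/1, 1/36) <- contains code 23/1296
  'd': [0/1 + 1/6*1/6, 0/1 + 1/6*1/2) = [1/36, 1/12)
  'a': [0/1 + 1/6*1/2, 0/1 + 1/6*2/3) = [1/12, 1/9)
  'f': [0/1 + 1/6*2/3, 0/1 + 1/6*1/1) = [1/9, 1/6)
  emit 'c', narrow to [0/1, 1/36)
Step 3: interval [0/1, 1/36), width = 1/36 - 0/1 = 1/36
  'c': [0/1 + 1/36*0/1, 0/1 + 1/36*1/6) = [0/1, 1/216)
  'd': [0/1 + 1/36*1/6, 0/1 + 1/36*1/2) = [1/216, 1/72)
  'a': [0/1 + 1/36*1/2, 0/1 + 1/36*2/3) = [1/72, 1/54) <- contains code 23/1296
  'f': [0/1 + 1/36*2/3, 0/1 + 1/36*1/1) = [1/54, 1/36)
  emit 'a', narrow to [1/72, 1/54)
Step 4: interval [1/72, 1/54), width = 1/54 - 1/72 = 1/216
  'c': [1/72 + 1/216*0/1, 1/72 + 1/216*1/6) = [1/72, 19/1296)
  'd': [1/72 + 1/216*1/6, 1/72 + 1/216*1/2) = [19/1296, 7/432)
  'a': [1/72 + 1/216*1/2, 1/72 + 1/216*2/3) = [7/432, 11/648)
  'f': [1/72 + 1/216*2/3, 1/72 + 1/216*1/1) = [11/648, 1/54) <- contains code 23/1296
  emit 'f', narrow to [11/648, 1/54)

Answer: ccaf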